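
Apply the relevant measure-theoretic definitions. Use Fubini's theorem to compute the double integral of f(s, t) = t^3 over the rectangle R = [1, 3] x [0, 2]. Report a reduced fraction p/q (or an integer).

f(s, t) is a tensor product of a function of s and a function of t, and both factors are bounded continuous (hence Lebesgue integrable) on the rectangle, so Fubini's theorem applies:
  integral_R f d(m x m) = (integral_a1^b1 1 ds) * (integral_a2^b2 t^3 dt).
Inner integral in s: integral_{1}^{3} 1 ds = (3^1 - 1^1)/1
  = 2.
Inner integral in t: integral_{0}^{2} t^3 dt = (2^4 - 0^4)/4
  = 4.
Product: (2) * (4) = 8.

8


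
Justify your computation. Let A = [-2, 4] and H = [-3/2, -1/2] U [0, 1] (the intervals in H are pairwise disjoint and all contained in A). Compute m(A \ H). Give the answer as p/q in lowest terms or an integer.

The ambient interval has length m(A) = 4 - (-2) = 6.
Since the holes are disjoint and sit inside A, by finite additivity
  m(H) = sum_i (b_i - a_i), and m(A \ H) = m(A) - m(H).
Computing the hole measures:
  m(H_1) = -1/2 - (-3/2) = 1.
  m(H_2) = 1 - 0 = 1.
Summed: m(H) = 1 + 1 = 2.
So m(A \ H) = 6 - 2 = 4.

4


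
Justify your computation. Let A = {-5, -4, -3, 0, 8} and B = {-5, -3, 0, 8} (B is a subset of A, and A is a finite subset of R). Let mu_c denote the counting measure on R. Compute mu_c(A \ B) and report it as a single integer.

Counting measure assigns mu_c(E) = |E| (number of elements) when E is finite. For B subset A, A \ B is the set of elements of A not in B, so |A \ B| = |A| - |B|.
|A| = 5, |B| = 4, so mu_c(A \ B) = 5 - 4 = 1.

1


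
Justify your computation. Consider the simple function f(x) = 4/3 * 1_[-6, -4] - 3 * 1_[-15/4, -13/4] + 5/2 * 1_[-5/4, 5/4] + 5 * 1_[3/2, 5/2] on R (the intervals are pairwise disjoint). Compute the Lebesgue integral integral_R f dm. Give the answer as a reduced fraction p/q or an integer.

For a simple function f = sum_i c_i * 1_{A_i} with disjoint A_i,
  integral f dm = sum_i c_i * m(A_i).
Lengths of the A_i:
  m(A_1) = -4 - (-6) = 2.
  m(A_2) = -13/4 - (-15/4) = 1/2.
  m(A_3) = 5/4 - (-5/4) = 5/2.
  m(A_4) = 5/2 - 3/2 = 1.
Contributions c_i * m(A_i):
  (4/3) * (2) = 8/3.
  (-3) * (1/2) = -3/2.
  (5/2) * (5/2) = 25/4.
  (5) * (1) = 5.
Total: 8/3 - 3/2 + 25/4 + 5 = 149/12.

149/12


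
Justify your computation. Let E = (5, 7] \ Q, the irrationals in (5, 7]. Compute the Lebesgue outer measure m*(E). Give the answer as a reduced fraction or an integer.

The interval I = (5, 7] has m(I) = 7 - 5 = 2 (endpoints are measure-zero, so open/closed/half-open agree). Write I = (I cap Q) u (I \ Q). The rationals in I are countable, so m*(I cap Q) = 0 (cover each rational by intervals whose total length is arbitrarily small). By countable subadditivity m*(I) <= m*(I cap Q) + m*(I \ Q), hence m*(I \ Q) >= m(I) = 2. The reverse inequality m*(I \ Q) <= m*(I) = 2 is trivial since (I \ Q) is a subset of I. Therefore m*(I \ Q) = 2.

2


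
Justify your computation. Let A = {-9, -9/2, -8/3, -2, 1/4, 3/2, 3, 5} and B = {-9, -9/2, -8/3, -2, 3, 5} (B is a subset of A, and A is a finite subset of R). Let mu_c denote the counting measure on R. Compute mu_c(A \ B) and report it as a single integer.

Counting measure assigns mu_c(E) = |E| (number of elements) when E is finite. For B subset A, A \ B is the set of elements of A not in B, so |A \ B| = |A| - |B|.
|A| = 8, |B| = 6, so mu_c(A \ B) = 8 - 6 = 2.

2


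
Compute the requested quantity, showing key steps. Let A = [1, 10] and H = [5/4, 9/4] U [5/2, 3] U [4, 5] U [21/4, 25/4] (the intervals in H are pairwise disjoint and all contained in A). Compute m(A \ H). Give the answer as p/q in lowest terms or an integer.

The ambient interval has length m(A) = 10 - 1 = 9.
Since the holes are disjoint and sit inside A, by finite additivity
  m(H) = sum_i (b_i - a_i), and m(A \ H) = m(A) - m(H).
Computing the hole measures:
  m(H_1) = 9/4 - 5/4 = 1.
  m(H_2) = 3 - 5/2 = 1/2.
  m(H_3) = 5 - 4 = 1.
  m(H_4) = 25/4 - 21/4 = 1.
Summed: m(H) = 1 + 1/2 + 1 + 1 = 7/2.
So m(A \ H) = 9 - 7/2 = 11/2.

11/2


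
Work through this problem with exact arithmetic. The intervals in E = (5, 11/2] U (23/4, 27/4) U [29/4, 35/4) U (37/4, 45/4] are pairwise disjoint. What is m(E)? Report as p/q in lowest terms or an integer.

For pairwise disjoint intervals, m(union_i I_i) = sum_i m(I_i),
and m is invariant under swapping open/closed endpoints (single points have measure 0).
So m(E) = sum_i (b_i - a_i).
  I_1 has length 11/2 - 5 = 1/2.
  I_2 has length 27/4 - 23/4 = 1.
  I_3 has length 35/4 - 29/4 = 3/2.
  I_4 has length 45/4 - 37/4 = 2.
Summing:
  m(E) = 1/2 + 1 + 3/2 + 2 = 5.

5


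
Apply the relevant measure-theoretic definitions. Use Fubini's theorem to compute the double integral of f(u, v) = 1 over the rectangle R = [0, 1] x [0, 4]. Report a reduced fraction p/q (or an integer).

f(u, v) is a tensor product of a function of u and a function of v, and both factors are bounded continuous (hence Lebesgue integrable) on the rectangle, so Fubini's theorem applies:
  integral_R f d(m x m) = (integral_a1^b1 1 du) * (integral_a2^b2 1 dv).
Inner integral in u: integral_{0}^{1} 1 du = (1^1 - 0^1)/1
  = 1.
Inner integral in v: integral_{0}^{4} 1 dv = (4^1 - 0^1)/1
  = 4.
Product: (1) * (4) = 4.

4


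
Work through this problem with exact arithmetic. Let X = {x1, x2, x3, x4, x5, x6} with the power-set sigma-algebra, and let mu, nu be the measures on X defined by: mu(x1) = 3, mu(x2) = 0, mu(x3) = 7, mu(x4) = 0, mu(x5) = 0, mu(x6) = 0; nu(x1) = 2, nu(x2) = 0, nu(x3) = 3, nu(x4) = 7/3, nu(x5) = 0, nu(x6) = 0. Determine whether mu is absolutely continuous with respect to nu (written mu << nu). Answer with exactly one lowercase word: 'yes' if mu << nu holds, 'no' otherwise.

mu << nu means: every nu-null measurable set is also mu-null; equivalently, for every atom x, if nu({x}) = 0 then mu({x}) = 0.
Checking each atom:
  x1: nu = 2 > 0 -> no constraint.
  x2: nu = 0, mu = 0 -> consistent with mu << nu.
  x3: nu = 3 > 0 -> no constraint.
  x4: nu = 7/3 > 0 -> no constraint.
  x5: nu = 0, mu = 0 -> consistent with mu << nu.
  x6: nu = 0, mu = 0 -> consistent with mu << nu.
No atom violates the condition. Therefore mu << nu.

yes


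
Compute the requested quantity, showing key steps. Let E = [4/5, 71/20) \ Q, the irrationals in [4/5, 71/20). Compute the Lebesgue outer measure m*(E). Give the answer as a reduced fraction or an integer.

The interval I = [4/5, 71/20) has m(I) = 71/20 - 4/5 = 11/4 (endpoints are measure-zero, so open/closed/half-open agree). Write I = (I cap Q) u (I \ Q). The rationals in I are countable, so m*(I cap Q) = 0 (cover each rational by intervals whose total length is arbitrarily small). By countable subadditivity m*(I) <= m*(I cap Q) + m*(I \ Q), hence m*(I \ Q) >= m(I) = 11/4. The reverse inequality m*(I \ Q) <= m*(I) = 11/4 is trivial since (I \ Q) is a subset of I. Therefore m*(I \ Q) = 11/4.

11/4


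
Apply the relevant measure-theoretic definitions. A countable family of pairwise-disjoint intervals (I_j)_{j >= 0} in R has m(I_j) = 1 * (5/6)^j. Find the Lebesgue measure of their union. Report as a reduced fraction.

By countable additivity of the Lebesgue measure on pairwise disjoint measurable sets,
  m(union_{j >= 0} I_j) = sum_{j >= 0} m(I_j) = sum_{j >= 0} a * r^j,
  with a = 1 and r = 5/6.
Since 0 < r = 5/6 < 1, the geometric series converges:
  sum_{j >= 0} a * r^j = a / (1 - r).
  = 1 / (1 - 5/6)
  = 1 / (1/6)
  = 6.

6


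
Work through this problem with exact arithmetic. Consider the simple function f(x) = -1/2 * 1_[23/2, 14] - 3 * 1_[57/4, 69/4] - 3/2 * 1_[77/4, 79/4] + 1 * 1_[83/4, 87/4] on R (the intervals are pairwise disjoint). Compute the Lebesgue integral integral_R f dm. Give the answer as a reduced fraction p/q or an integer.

For a simple function f = sum_i c_i * 1_{A_i} with disjoint A_i,
  integral f dm = sum_i c_i * m(A_i).
Lengths of the A_i:
  m(A_1) = 14 - 23/2 = 5/2.
  m(A_2) = 69/4 - 57/4 = 3.
  m(A_3) = 79/4 - 77/4 = 1/2.
  m(A_4) = 87/4 - 83/4 = 1.
Contributions c_i * m(A_i):
  (-1/2) * (5/2) = -5/4.
  (-3) * (3) = -9.
  (-3/2) * (1/2) = -3/4.
  (1) * (1) = 1.
Total: -5/4 - 9 - 3/4 + 1 = -10.

-10


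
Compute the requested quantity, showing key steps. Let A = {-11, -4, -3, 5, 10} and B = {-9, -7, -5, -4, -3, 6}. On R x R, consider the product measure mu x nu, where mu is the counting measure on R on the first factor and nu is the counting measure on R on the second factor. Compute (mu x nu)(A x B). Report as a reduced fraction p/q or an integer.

For a measurable rectangle A x B, the product measure satisfies
  (mu x nu)(A x B) = mu(A) * nu(B).
  mu(A) = 5.
  nu(B) = 6.
  (mu x nu)(A x B) = 5 * 6 = 30.

30


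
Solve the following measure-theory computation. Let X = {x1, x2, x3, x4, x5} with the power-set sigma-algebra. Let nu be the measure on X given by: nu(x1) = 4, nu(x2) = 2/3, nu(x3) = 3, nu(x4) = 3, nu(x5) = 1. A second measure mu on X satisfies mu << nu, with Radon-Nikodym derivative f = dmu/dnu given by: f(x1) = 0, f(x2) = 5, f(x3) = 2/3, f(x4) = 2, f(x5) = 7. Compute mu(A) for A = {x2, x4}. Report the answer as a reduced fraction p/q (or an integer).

By the defining property of the Radon-Nikodym derivative, for every measurable set A,
  mu(A) = integral_A f dnu.
Since nu is a discrete measure concentrated on the atoms of X, the integral over A reduces to the sum
  mu(A) = sum_{x in A} f(x) * nu({x}).
Computing each term:
  x2: f(x2) * nu(x2) = 5 * 2/3 = 10/3.
  x4: f(x4) * nu(x4) = 2 * 3 = 6.
Summing: mu(A) = 10/3 + 6 = 28/3.

28/3


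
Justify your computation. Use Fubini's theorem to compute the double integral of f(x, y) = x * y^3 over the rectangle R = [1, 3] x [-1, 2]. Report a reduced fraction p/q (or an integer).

f(x, y) is a tensor product of a function of x and a function of y, and both factors are bounded continuous (hence Lebesgue integrable) on the rectangle, so Fubini's theorem applies:
  integral_R f d(m x m) = (integral_a1^b1 x dx) * (integral_a2^b2 y^3 dy).
Inner integral in x: integral_{1}^{3} x dx = (3^2 - 1^2)/2
  = 4.
Inner integral in y: integral_{-1}^{2} y^3 dy = (2^4 - (-1)^4)/4
  = 15/4.
Product: (4) * (15/4) = 15.

15


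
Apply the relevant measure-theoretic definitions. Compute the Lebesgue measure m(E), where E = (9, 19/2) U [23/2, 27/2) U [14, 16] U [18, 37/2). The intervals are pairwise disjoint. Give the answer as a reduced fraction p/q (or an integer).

For pairwise disjoint intervals, m(union_i I_i) = sum_i m(I_i),
and m is invariant under swapping open/closed endpoints (single points have measure 0).
So m(E) = sum_i (b_i - a_i).
  I_1 has length 19/2 - 9 = 1/2.
  I_2 has length 27/2 - 23/2 = 2.
  I_3 has length 16 - 14 = 2.
  I_4 has length 37/2 - 18 = 1/2.
Summing:
  m(E) = 1/2 + 2 + 2 + 1/2 = 5.

5


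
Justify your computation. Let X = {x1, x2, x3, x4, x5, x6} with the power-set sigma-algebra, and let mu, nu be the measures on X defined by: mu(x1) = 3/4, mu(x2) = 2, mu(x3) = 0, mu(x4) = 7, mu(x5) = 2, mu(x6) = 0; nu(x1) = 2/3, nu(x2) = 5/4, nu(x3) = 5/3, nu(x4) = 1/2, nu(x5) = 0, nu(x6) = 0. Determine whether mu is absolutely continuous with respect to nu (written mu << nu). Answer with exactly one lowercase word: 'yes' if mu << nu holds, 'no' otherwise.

mu << nu means: every nu-null measurable set is also mu-null; equivalently, for every atom x, if nu({x}) = 0 then mu({x}) = 0.
Checking each atom:
  x1: nu = 2/3 > 0 -> no constraint.
  x2: nu = 5/4 > 0 -> no constraint.
  x3: nu = 5/3 > 0 -> no constraint.
  x4: nu = 1/2 > 0 -> no constraint.
  x5: nu = 0, mu = 2 > 0 -> violates mu << nu.
  x6: nu = 0, mu = 0 -> consistent with mu << nu.
The atom(s) x5 violate the condition (nu = 0 but mu > 0). Therefore mu is NOT absolutely continuous w.r.t. nu.

no


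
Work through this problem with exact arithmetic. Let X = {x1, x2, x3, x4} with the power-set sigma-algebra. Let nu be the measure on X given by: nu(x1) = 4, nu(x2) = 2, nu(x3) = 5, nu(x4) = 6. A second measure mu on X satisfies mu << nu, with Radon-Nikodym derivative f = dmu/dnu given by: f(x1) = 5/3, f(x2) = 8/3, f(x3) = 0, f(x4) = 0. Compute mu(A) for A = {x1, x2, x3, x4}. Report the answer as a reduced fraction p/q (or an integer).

By the defining property of the Radon-Nikodym derivative, for every measurable set A,
  mu(A) = integral_A f dnu.
Since nu is a discrete measure concentrated on the atoms of X, the integral over A reduces to the sum
  mu(A) = sum_{x in A} f(x) * nu({x}).
Computing each term:
  x1: f(x1) * nu(x1) = 5/3 * 4 = 20/3.
  x2: f(x2) * nu(x2) = 8/3 * 2 = 16/3.
  x3: f(x3) * nu(x3) = 0 * 5 = 0.
  x4: f(x4) * nu(x4) = 0 * 6 = 0.
Summing: mu(A) = 20/3 + 16/3 + 0 + 0 = 12.

12


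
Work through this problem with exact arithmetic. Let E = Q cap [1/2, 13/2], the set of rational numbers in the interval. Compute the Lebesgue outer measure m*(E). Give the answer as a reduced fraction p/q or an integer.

E = Q cap [1/2, 13/2] is a subset of Q, which is countable. Enumerate Q = {q_1, q_2, ...}; for any eps > 0, cover q_k by the open interval (q_k - eps/2^(k+1), q_k + eps/2^(k+1)), of length eps/2^k. The total cover length is sum_{k>=1} eps/2^k = eps. Hence m*(E) <= m*(Q) <= eps for every eps > 0, and since outer measure is non-negative, m*(E) = 0.

0


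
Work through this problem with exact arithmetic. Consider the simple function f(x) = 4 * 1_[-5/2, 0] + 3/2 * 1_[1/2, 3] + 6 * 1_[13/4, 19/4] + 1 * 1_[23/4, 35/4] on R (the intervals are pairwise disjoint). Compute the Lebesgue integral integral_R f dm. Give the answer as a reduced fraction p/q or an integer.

For a simple function f = sum_i c_i * 1_{A_i} with disjoint A_i,
  integral f dm = sum_i c_i * m(A_i).
Lengths of the A_i:
  m(A_1) = 0 - (-5/2) = 5/2.
  m(A_2) = 3 - 1/2 = 5/2.
  m(A_3) = 19/4 - 13/4 = 3/2.
  m(A_4) = 35/4 - 23/4 = 3.
Contributions c_i * m(A_i):
  (4) * (5/2) = 10.
  (3/2) * (5/2) = 15/4.
  (6) * (3/2) = 9.
  (1) * (3) = 3.
Total: 10 + 15/4 + 9 + 3 = 103/4.

103/4


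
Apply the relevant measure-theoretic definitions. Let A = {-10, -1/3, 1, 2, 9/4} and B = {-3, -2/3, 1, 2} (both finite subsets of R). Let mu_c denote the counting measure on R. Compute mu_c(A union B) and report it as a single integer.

Counting measure on a finite set equals cardinality. By inclusion-exclusion, |A union B| = |A| + |B| - |A cap B|.
|A| = 5, |B| = 4, |A cap B| = 2.
So mu_c(A union B) = 5 + 4 - 2 = 7.

7


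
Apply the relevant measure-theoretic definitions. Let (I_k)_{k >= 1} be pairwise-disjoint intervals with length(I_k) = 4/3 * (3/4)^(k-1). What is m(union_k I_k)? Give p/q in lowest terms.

By countable additivity of the Lebesgue measure on pairwise disjoint measurable sets,
  m(union_{k >= 1} I_k) = sum_{k >= 1} m(I_k) = sum_{k >= 1} a * r^(k-1),
  with a = 4/3 and r = 3/4.
Since 0 < r = 3/4 < 1, the geometric series converges:
  sum_{k >= 1} a * r^(k-1) = a / (1 - r).
  = 4/3 / (1 - 3/4)
  = 4/3 / (1/4)
  = 16/3.

16/3


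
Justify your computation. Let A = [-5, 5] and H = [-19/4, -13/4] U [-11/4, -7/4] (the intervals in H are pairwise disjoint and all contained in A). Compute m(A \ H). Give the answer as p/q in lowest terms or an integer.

The ambient interval has length m(A) = 5 - (-5) = 10.
Since the holes are disjoint and sit inside A, by finite additivity
  m(H) = sum_i (b_i - a_i), and m(A \ H) = m(A) - m(H).
Computing the hole measures:
  m(H_1) = -13/4 - (-19/4) = 3/2.
  m(H_2) = -7/4 - (-11/4) = 1.
Summed: m(H) = 3/2 + 1 = 5/2.
So m(A \ H) = 10 - 5/2 = 15/2.

15/2


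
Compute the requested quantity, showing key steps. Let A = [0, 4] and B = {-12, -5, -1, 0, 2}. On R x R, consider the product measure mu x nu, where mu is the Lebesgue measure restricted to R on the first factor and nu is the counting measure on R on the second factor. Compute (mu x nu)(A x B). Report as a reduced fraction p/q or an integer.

For a measurable rectangle A x B, the product measure satisfies
  (mu x nu)(A x B) = mu(A) * nu(B).
  mu(A) = 4.
  nu(B) = 5.
  (mu x nu)(A x B) = 4 * 5 = 20.

20


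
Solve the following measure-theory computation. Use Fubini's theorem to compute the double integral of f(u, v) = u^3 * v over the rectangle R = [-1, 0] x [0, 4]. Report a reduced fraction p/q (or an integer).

f(u, v) is a tensor product of a function of u and a function of v, and both factors are bounded continuous (hence Lebesgue integrable) on the rectangle, so Fubini's theorem applies:
  integral_R f d(m x m) = (integral_a1^b1 u^3 du) * (integral_a2^b2 v dv).
Inner integral in u: integral_{-1}^{0} u^3 du = (0^4 - (-1)^4)/4
  = -1/4.
Inner integral in v: integral_{0}^{4} v dv = (4^2 - 0^2)/2
  = 8.
Product: (-1/4) * (8) = -2.

-2


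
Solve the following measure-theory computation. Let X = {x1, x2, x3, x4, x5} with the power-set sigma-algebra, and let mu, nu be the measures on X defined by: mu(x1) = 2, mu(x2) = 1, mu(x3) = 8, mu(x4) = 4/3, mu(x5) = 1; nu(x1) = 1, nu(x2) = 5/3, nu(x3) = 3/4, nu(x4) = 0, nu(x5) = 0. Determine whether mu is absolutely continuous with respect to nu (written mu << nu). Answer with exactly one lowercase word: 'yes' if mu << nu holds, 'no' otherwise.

mu << nu means: every nu-null measurable set is also mu-null; equivalently, for every atom x, if nu({x}) = 0 then mu({x}) = 0.
Checking each atom:
  x1: nu = 1 > 0 -> no constraint.
  x2: nu = 5/3 > 0 -> no constraint.
  x3: nu = 3/4 > 0 -> no constraint.
  x4: nu = 0, mu = 4/3 > 0 -> violates mu << nu.
  x5: nu = 0, mu = 1 > 0 -> violates mu << nu.
The atom(s) x4, x5 violate the condition (nu = 0 but mu > 0). Therefore mu is NOT absolutely continuous w.r.t. nu.

no


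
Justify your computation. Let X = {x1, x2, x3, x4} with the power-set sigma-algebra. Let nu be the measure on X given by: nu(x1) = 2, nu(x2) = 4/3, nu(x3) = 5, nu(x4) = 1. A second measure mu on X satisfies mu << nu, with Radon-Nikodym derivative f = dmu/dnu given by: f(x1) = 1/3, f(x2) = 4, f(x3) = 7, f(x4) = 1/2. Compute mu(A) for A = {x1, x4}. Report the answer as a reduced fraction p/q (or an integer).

By the defining property of the Radon-Nikodym derivative, for every measurable set A,
  mu(A) = integral_A f dnu.
Since nu is a discrete measure concentrated on the atoms of X, the integral over A reduces to the sum
  mu(A) = sum_{x in A} f(x) * nu({x}).
Computing each term:
  x1: f(x1) * nu(x1) = 1/3 * 2 = 2/3.
  x4: f(x4) * nu(x4) = 1/2 * 1 = 1/2.
Summing: mu(A) = 2/3 + 1/2 = 7/6.

7/6


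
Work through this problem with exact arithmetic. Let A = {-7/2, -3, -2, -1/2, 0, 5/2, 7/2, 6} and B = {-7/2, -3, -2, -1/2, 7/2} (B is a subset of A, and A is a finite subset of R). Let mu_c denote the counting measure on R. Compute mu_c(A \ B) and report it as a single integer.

Counting measure assigns mu_c(E) = |E| (number of elements) when E is finite. For B subset A, A \ B is the set of elements of A not in B, so |A \ B| = |A| - |B|.
|A| = 8, |B| = 5, so mu_c(A \ B) = 8 - 5 = 3.

3


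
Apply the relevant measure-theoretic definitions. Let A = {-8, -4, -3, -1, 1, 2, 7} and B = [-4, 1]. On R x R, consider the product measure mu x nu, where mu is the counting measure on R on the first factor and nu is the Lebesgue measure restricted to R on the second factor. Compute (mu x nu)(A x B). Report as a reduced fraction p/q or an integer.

For a measurable rectangle A x B, the product measure satisfies
  (mu x nu)(A x B) = mu(A) * nu(B).
  mu(A) = 7.
  nu(B) = 5.
  (mu x nu)(A x B) = 7 * 5 = 35.

35


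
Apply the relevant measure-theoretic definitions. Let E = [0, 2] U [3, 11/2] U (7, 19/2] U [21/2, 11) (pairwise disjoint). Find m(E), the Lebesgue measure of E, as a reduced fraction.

For pairwise disjoint intervals, m(union_i I_i) = sum_i m(I_i),
and m is invariant under swapping open/closed endpoints (single points have measure 0).
So m(E) = sum_i (b_i - a_i).
  I_1 has length 2 - 0 = 2.
  I_2 has length 11/2 - 3 = 5/2.
  I_3 has length 19/2 - 7 = 5/2.
  I_4 has length 11 - 21/2 = 1/2.
Summing:
  m(E) = 2 + 5/2 + 5/2 + 1/2 = 15/2.

15/2


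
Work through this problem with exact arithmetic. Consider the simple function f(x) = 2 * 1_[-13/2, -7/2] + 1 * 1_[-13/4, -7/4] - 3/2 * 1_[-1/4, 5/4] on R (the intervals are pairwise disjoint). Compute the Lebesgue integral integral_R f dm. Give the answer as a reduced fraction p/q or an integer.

For a simple function f = sum_i c_i * 1_{A_i} with disjoint A_i,
  integral f dm = sum_i c_i * m(A_i).
Lengths of the A_i:
  m(A_1) = -7/2 - (-13/2) = 3.
  m(A_2) = -7/4 - (-13/4) = 3/2.
  m(A_3) = 5/4 - (-1/4) = 3/2.
Contributions c_i * m(A_i):
  (2) * (3) = 6.
  (1) * (3/2) = 3/2.
  (-3/2) * (3/2) = -9/4.
Total: 6 + 3/2 - 9/4 = 21/4.

21/4


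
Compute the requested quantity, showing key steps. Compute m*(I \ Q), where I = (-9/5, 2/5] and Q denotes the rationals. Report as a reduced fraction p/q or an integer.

The interval I = (-9/5, 2/5] has m(I) = 2/5 - (-9/5) = 11/5 (endpoints are measure-zero, so open/closed/half-open agree). Write I = (I cap Q) u (I \ Q). The rationals in I are countable, so m*(I cap Q) = 0 (cover each rational by intervals whose total length is arbitrarily small). By countable subadditivity m*(I) <= m*(I cap Q) + m*(I \ Q), hence m*(I \ Q) >= m(I) = 11/5. The reverse inequality m*(I \ Q) <= m*(I) = 11/5 is trivial since (I \ Q) is a subset of I. Therefore m*(I \ Q) = 11/5.

11/5


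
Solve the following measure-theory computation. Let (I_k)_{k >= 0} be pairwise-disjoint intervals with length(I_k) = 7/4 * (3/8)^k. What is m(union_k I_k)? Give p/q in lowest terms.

By countable additivity of the Lebesgue measure on pairwise disjoint measurable sets,
  m(union_{k >= 0} I_k) = sum_{k >= 0} m(I_k) = sum_{k >= 0} a * r^k,
  with a = 7/4 and r = 3/8.
Since 0 < r = 3/8 < 1, the geometric series converges:
  sum_{k >= 0} a * r^k = a / (1 - r).
  = 7/4 / (1 - 3/8)
  = 7/4 / (5/8)
  = 14/5.

14/5


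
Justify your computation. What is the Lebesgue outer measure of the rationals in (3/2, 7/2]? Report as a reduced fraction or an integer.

E = Q cap (3/2, 7/2] is a subset of Q, which is countable. Enumerate Q = {q_1, q_2, ...}; for any eps > 0, cover q_k by the open interval (q_k - eps/2^(k+1), q_k + eps/2^(k+1)), of length eps/2^k. The total cover length is sum_{k>=1} eps/2^k = eps. Hence m*(E) <= m*(Q) <= eps for every eps > 0, and since outer measure is non-negative, m*(E) = 0.

0


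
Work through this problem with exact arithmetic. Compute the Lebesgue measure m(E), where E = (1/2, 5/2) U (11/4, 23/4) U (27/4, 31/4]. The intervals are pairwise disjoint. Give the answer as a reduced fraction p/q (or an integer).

For pairwise disjoint intervals, m(union_i I_i) = sum_i m(I_i),
and m is invariant under swapping open/closed endpoints (single points have measure 0).
So m(E) = sum_i (b_i - a_i).
  I_1 has length 5/2 - 1/2 = 2.
  I_2 has length 23/4 - 11/4 = 3.
  I_3 has length 31/4 - 27/4 = 1.
Summing:
  m(E) = 2 + 3 + 1 = 6.

6


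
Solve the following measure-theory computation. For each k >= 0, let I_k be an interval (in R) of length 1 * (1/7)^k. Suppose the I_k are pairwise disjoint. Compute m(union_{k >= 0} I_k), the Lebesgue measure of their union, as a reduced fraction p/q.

By countable additivity of the Lebesgue measure on pairwise disjoint measurable sets,
  m(union_{k >= 0} I_k) = sum_{k >= 0} m(I_k) = sum_{k >= 0} a * r^k,
  with a = 1 and r = 1/7.
Since 0 < r = 1/7 < 1, the geometric series converges:
  sum_{k >= 0} a * r^k = a / (1 - r).
  = 1 / (1 - 1/7)
  = 1 / (6/7)
  = 7/6.

7/6


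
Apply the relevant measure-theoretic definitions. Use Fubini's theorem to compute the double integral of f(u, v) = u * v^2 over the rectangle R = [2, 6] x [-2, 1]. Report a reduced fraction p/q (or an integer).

f(u, v) is a tensor product of a function of u and a function of v, and both factors are bounded continuous (hence Lebesgue integrable) on the rectangle, so Fubini's theorem applies:
  integral_R f d(m x m) = (integral_a1^b1 u du) * (integral_a2^b2 v^2 dv).
Inner integral in u: integral_{2}^{6} u du = (6^2 - 2^2)/2
  = 16.
Inner integral in v: integral_{-2}^{1} v^2 dv = (1^3 - (-2)^3)/3
  = 3.
Product: (16) * (3) = 48.

48


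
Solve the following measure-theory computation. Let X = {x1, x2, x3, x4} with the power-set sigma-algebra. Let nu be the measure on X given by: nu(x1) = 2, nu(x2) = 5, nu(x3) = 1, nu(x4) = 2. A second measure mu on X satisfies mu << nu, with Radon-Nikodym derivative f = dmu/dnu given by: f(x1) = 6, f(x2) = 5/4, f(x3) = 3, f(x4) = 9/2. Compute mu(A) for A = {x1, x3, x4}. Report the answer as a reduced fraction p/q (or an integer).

By the defining property of the Radon-Nikodym derivative, for every measurable set A,
  mu(A) = integral_A f dnu.
Since nu is a discrete measure concentrated on the atoms of X, the integral over A reduces to the sum
  mu(A) = sum_{x in A} f(x) * nu({x}).
Computing each term:
  x1: f(x1) * nu(x1) = 6 * 2 = 12.
  x3: f(x3) * nu(x3) = 3 * 1 = 3.
  x4: f(x4) * nu(x4) = 9/2 * 2 = 9.
Summing: mu(A) = 12 + 3 + 9 = 24.

24


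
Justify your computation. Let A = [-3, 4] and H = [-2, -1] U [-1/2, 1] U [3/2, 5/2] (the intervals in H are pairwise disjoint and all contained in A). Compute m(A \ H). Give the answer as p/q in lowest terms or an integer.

The ambient interval has length m(A) = 4 - (-3) = 7.
Since the holes are disjoint and sit inside A, by finite additivity
  m(H) = sum_i (b_i - a_i), and m(A \ H) = m(A) - m(H).
Computing the hole measures:
  m(H_1) = -1 - (-2) = 1.
  m(H_2) = 1 - (-1/2) = 3/2.
  m(H_3) = 5/2 - 3/2 = 1.
Summed: m(H) = 1 + 3/2 + 1 = 7/2.
So m(A \ H) = 7 - 7/2 = 7/2.

7/2


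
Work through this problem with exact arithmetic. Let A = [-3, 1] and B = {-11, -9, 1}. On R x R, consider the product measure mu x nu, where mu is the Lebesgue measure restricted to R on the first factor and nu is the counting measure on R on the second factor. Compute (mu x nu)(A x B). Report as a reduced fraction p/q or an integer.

For a measurable rectangle A x B, the product measure satisfies
  (mu x nu)(A x B) = mu(A) * nu(B).
  mu(A) = 4.
  nu(B) = 3.
  (mu x nu)(A x B) = 4 * 3 = 12.

12


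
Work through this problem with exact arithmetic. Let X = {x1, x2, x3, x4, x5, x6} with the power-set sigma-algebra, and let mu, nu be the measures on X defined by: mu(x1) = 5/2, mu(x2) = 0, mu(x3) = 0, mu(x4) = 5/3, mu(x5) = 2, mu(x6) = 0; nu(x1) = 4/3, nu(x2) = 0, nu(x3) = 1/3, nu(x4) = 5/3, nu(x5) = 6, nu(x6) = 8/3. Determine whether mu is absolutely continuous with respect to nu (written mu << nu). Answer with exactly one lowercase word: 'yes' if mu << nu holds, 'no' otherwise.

mu << nu means: every nu-null measurable set is also mu-null; equivalently, for every atom x, if nu({x}) = 0 then mu({x}) = 0.
Checking each atom:
  x1: nu = 4/3 > 0 -> no constraint.
  x2: nu = 0, mu = 0 -> consistent with mu << nu.
  x3: nu = 1/3 > 0 -> no constraint.
  x4: nu = 5/3 > 0 -> no constraint.
  x5: nu = 6 > 0 -> no constraint.
  x6: nu = 8/3 > 0 -> no constraint.
No atom violates the condition. Therefore mu << nu.

yes


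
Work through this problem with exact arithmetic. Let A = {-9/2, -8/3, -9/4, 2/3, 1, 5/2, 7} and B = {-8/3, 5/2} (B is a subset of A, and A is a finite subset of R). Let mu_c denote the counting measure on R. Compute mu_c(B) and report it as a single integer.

Counting measure assigns mu_c(E) = |E| (number of elements) when E is finite.
B has 2 element(s), so mu_c(B) = 2.

2


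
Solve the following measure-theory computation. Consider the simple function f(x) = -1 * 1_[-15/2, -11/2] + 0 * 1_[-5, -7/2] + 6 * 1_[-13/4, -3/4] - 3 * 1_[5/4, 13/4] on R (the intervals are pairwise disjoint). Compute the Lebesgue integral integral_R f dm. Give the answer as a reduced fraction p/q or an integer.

For a simple function f = sum_i c_i * 1_{A_i} with disjoint A_i,
  integral f dm = sum_i c_i * m(A_i).
Lengths of the A_i:
  m(A_1) = -11/2 - (-15/2) = 2.
  m(A_2) = -7/2 - (-5) = 3/2.
  m(A_3) = -3/4 - (-13/4) = 5/2.
  m(A_4) = 13/4 - 5/4 = 2.
Contributions c_i * m(A_i):
  (-1) * (2) = -2.
  (0) * (3/2) = 0.
  (6) * (5/2) = 15.
  (-3) * (2) = -6.
Total: -2 + 0 + 15 - 6 = 7.

7


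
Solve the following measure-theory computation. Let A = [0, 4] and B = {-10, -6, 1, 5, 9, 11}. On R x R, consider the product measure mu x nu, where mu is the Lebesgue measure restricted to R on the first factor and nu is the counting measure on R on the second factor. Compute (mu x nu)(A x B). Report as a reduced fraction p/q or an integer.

For a measurable rectangle A x B, the product measure satisfies
  (mu x nu)(A x B) = mu(A) * nu(B).
  mu(A) = 4.
  nu(B) = 6.
  (mu x nu)(A x B) = 4 * 6 = 24.

24


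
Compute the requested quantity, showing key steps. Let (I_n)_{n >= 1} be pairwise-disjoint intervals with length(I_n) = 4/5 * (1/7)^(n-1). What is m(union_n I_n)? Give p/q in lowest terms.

By countable additivity of the Lebesgue measure on pairwise disjoint measurable sets,
  m(union_{n >= 1} I_n) = sum_{n >= 1} m(I_n) = sum_{n >= 1} a * r^(n-1),
  with a = 4/5 and r = 1/7.
Since 0 < r = 1/7 < 1, the geometric series converges:
  sum_{n >= 1} a * r^(n-1) = a / (1 - r).
  = 4/5 / (1 - 1/7)
  = 4/5 / (6/7)
  = 14/15.

14/15


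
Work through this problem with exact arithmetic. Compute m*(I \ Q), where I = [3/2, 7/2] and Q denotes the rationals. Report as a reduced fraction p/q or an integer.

The interval I = [3/2, 7/2] has m(I) = 7/2 - 3/2 = 2 (endpoints are measure-zero, so open/closed/half-open agree). Write I = (I cap Q) u (I \ Q). The rationals in I are countable, so m*(I cap Q) = 0 (cover each rational by intervals whose total length is arbitrarily small). By countable subadditivity m*(I) <= m*(I cap Q) + m*(I \ Q), hence m*(I \ Q) >= m(I) = 2. The reverse inequality m*(I \ Q) <= m*(I) = 2 is trivial since (I \ Q) is a subset of I. Therefore m*(I \ Q) = 2.

2


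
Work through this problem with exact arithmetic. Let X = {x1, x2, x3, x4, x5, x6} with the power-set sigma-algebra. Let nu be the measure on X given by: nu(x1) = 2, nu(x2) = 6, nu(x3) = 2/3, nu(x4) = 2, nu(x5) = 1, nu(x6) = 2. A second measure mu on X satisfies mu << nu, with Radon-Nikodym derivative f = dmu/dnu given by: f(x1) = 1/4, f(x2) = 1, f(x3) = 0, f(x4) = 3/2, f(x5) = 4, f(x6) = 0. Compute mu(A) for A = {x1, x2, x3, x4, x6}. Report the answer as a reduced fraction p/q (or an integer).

By the defining property of the Radon-Nikodym derivative, for every measurable set A,
  mu(A) = integral_A f dnu.
Since nu is a discrete measure concentrated on the atoms of X, the integral over A reduces to the sum
  mu(A) = sum_{x in A} f(x) * nu({x}).
Computing each term:
  x1: f(x1) * nu(x1) = 1/4 * 2 = 1/2.
  x2: f(x2) * nu(x2) = 1 * 6 = 6.
  x3: f(x3) * nu(x3) = 0 * 2/3 = 0.
  x4: f(x4) * nu(x4) = 3/2 * 2 = 3.
  x6: f(x6) * nu(x6) = 0 * 2 = 0.
Summing: mu(A) = 1/2 + 6 + 0 + 3 + 0 = 19/2.

19/2


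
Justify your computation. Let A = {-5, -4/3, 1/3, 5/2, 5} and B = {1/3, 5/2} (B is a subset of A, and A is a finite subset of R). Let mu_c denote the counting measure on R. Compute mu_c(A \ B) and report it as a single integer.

Counting measure assigns mu_c(E) = |E| (number of elements) when E is finite. For B subset A, A \ B is the set of elements of A not in B, so |A \ B| = |A| - |B|.
|A| = 5, |B| = 2, so mu_c(A \ B) = 5 - 2 = 3.

3


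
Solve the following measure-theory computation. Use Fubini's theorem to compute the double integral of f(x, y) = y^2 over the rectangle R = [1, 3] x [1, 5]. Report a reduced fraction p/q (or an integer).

f(x, y) is a tensor product of a function of x and a function of y, and both factors are bounded continuous (hence Lebesgue integrable) on the rectangle, so Fubini's theorem applies:
  integral_R f d(m x m) = (integral_a1^b1 1 dx) * (integral_a2^b2 y^2 dy).
Inner integral in x: integral_{1}^{3} 1 dx = (3^1 - 1^1)/1
  = 2.
Inner integral in y: integral_{1}^{5} y^2 dy = (5^3 - 1^3)/3
  = 124/3.
Product: (2) * (124/3) = 248/3.

248/3


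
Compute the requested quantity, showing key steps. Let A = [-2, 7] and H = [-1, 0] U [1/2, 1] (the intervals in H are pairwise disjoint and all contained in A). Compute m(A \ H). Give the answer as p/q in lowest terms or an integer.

The ambient interval has length m(A) = 7 - (-2) = 9.
Since the holes are disjoint and sit inside A, by finite additivity
  m(H) = sum_i (b_i - a_i), and m(A \ H) = m(A) - m(H).
Computing the hole measures:
  m(H_1) = 0 - (-1) = 1.
  m(H_2) = 1 - 1/2 = 1/2.
Summed: m(H) = 1 + 1/2 = 3/2.
So m(A \ H) = 9 - 3/2 = 15/2.

15/2


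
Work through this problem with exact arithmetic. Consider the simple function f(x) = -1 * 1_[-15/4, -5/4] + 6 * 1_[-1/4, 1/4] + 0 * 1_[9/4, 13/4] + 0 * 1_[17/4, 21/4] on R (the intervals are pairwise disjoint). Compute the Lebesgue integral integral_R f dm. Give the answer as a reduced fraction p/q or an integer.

For a simple function f = sum_i c_i * 1_{A_i} with disjoint A_i,
  integral f dm = sum_i c_i * m(A_i).
Lengths of the A_i:
  m(A_1) = -5/4 - (-15/4) = 5/2.
  m(A_2) = 1/4 - (-1/4) = 1/2.
  m(A_3) = 13/4 - 9/4 = 1.
  m(A_4) = 21/4 - 17/4 = 1.
Contributions c_i * m(A_i):
  (-1) * (5/2) = -5/2.
  (6) * (1/2) = 3.
  (0) * (1) = 0.
  (0) * (1) = 0.
Total: -5/2 + 3 + 0 + 0 = 1/2.

1/2


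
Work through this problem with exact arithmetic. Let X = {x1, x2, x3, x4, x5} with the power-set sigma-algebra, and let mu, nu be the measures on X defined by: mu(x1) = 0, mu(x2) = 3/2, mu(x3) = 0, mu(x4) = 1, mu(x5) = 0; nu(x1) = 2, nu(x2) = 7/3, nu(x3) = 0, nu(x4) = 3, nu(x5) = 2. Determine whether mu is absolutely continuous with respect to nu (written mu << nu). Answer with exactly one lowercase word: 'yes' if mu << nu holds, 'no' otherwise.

mu << nu means: every nu-null measurable set is also mu-null; equivalently, for every atom x, if nu({x}) = 0 then mu({x}) = 0.
Checking each atom:
  x1: nu = 2 > 0 -> no constraint.
  x2: nu = 7/3 > 0 -> no constraint.
  x3: nu = 0, mu = 0 -> consistent with mu << nu.
  x4: nu = 3 > 0 -> no constraint.
  x5: nu = 2 > 0 -> no constraint.
No atom violates the condition. Therefore mu << nu.

yes


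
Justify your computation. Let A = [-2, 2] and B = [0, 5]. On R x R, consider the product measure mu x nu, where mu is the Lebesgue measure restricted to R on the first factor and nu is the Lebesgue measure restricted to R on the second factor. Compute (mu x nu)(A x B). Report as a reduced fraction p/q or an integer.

For a measurable rectangle A x B, the product measure satisfies
  (mu x nu)(A x B) = mu(A) * nu(B).
  mu(A) = 4.
  nu(B) = 5.
  (mu x nu)(A x B) = 4 * 5 = 20.

20


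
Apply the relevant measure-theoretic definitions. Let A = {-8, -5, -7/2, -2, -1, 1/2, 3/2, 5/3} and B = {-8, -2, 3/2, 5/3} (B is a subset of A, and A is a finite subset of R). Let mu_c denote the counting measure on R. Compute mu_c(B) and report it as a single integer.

Counting measure assigns mu_c(E) = |E| (number of elements) when E is finite.
B has 4 element(s), so mu_c(B) = 4.

4


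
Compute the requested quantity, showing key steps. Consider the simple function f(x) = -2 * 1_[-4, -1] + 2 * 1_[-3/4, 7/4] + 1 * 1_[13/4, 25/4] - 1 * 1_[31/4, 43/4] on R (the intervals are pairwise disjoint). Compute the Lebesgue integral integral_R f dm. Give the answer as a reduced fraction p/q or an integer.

For a simple function f = sum_i c_i * 1_{A_i} with disjoint A_i,
  integral f dm = sum_i c_i * m(A_i).
Lengths of the A_i:
  m(A_1) = -1 - (-4) = 3.
  m(A_2) = 7/4 - (-3/4) = 5/2.
  m(A_3) = 25/4 - 13/4 = 3.
  m(A_4) = 43/4 - 31/4 = 3.
Contributions c_i * m(A_i):
  (-2) * (3) = -6.
  (2) * (5/2) = 5.
  (1) * (3) = 3.
  (-1) * (3) = -3.
Total: -6 + 5 + 3 - 3 = -1.

-1


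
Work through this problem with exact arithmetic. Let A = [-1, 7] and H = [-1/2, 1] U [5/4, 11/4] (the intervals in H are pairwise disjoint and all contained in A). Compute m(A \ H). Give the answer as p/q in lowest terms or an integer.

The ambient interval has length m(A) = 7 - (-1) = 8.
Since the holes are disjoint and sit inside A, by finite additivity
  m(H) = sum_i (b_i - a_i), and m(A \ H) = m(A) - m(H).
Computing the hole measures:
  m(H_1) = 1 - (-1/2) = 3/2.
  m(H_2) = 11/4 - 5/4 = 3/2.
Summed: m(H) = 3/2 + 3/2 = 3.
So m(A \ H) = 8 - 3 = 5.

5


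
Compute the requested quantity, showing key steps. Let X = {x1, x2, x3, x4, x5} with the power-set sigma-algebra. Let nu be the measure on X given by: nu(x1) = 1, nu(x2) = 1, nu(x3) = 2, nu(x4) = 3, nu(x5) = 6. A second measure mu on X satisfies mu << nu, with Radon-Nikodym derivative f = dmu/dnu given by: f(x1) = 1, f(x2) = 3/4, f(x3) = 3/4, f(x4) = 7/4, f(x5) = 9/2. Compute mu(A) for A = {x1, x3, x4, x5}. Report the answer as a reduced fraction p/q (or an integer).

By the defining property of the Radon-Nikodym derivative, for every measurable set A,
  mu(A) = integral_A f dnu.
Since nu is a discrete measure concentrated on the atoms of X, the integral over A reduces to the sum
  mu(A) = sum_{x in A} f(x) * nu({x}).
Computing each term:
  x1: f(x1) * nu(x1) = 1 * 1 = 1.
  x3: f(x3) * nu(x3) = 3/4 * 2 = 3/2.
  x4: f(x4) * nu(x4) = 7/4 * 3 = 21/4.
  x5: f(x5) * nu(x5) = 9/2 * 6 = 27.
Summing: mu(A) = 1 + 3/2 + 21/4 + 27 = 139/4.

139/4


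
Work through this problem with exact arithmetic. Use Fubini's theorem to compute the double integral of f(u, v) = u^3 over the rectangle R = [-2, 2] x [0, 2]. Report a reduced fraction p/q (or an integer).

f(u, v) is a tensor product of a function of u and a function of v, and both factors are bounded continuous (hence Lebesgue integrable) on the rectangle, so Fubini's theorem applies:
  integral_R f d(m x m) = (integral_a1^b1 u^3 du) * (integral_a2^b2 1 dv).
Inner integral in u: integral_{-2}^{2} u^3 du = (2^4 - (-2)^4)/4
  = 0.
Inner integral in v: integral_{0}^{2} 1 dv = (2^1 - 0^1)/1
  = 2.
Product: (0) * (2) = 0.

0


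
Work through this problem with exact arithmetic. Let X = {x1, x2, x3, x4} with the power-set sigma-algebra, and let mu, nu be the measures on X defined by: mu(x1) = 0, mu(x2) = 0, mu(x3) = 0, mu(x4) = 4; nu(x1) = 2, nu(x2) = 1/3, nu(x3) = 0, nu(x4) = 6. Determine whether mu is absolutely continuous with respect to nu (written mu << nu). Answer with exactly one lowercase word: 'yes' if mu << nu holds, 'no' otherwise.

mu << nu means: every nu-null measurable set is also mu-null; equivalently, for every atom x, if nu({x}) = 0 then mu({x}) = 0.
Checking each atom:
  x1: nu = 2 > 0 -> no constraint.
  x2: nu = 1/3 > 0 -> no constraint.
  x3: nu = 0, mu = 0 -> consistent with mu << nu.
  x4: nu = 6 > 0 -> no constraint.
No atom violates the condition. Therefore mu << nu.

yes


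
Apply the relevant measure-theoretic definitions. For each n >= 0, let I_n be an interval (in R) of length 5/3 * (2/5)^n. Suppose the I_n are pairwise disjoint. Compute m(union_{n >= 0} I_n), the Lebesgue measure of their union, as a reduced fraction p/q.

By countable additivity of the Lebesgue measure on pairwise disjoint measurable sets,
  m(union_{n >= 0} I_n) = sum_{n >= 0} m(I_n) = sum_{n >= 0} a * r^n,
  with a = 5/3 and r = 2/5.
Since 0 < r = 2/5 < 1, the geometric series converges:
  sum_{n >= 0} a * r^n = a / (1 - r).
  = 5/3 / (1 - 2/5)
  = 5/3 / (3/5)
  = 25/9.

25/9


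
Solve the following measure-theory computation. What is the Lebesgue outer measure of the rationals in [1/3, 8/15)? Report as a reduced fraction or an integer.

Q cap [1/3, 8/15) is countable; list its elements as q_1, q_2, ... . Fix eps > 0 and cover the k-th point by an interval of length eps * 2^(-k). The cover has total length eps * sum_{k>=1} 2^(-k) = eps, so by definition of outer measure m*(Q cap [1/3, 8/15)) <= eps. Since eps was arbitrary and m* >= 0, the outer measure is 0.

0


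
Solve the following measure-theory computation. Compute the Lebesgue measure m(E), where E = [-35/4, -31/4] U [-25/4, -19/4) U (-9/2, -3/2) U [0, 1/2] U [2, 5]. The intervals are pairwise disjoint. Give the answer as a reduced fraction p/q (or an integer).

For pairwise disjoint intervals, m(union_i I_i) = sum_i m(I_i),
and m is invariant under swapping open/closed endpoints (single points have measure 0).
So m(E) = sum_i (b_i - a_i).
  I_1 has length -31/4 - (-35/4) = 1.
  I_2 has length -19/4 - (-25/4) = 3/2.
  I_3 has length -3/2 - (-9/2) = 3.
  I_4 has length 1/2 - 0 = 1/2.
  I_5 has length 5 - 2 = 3.
Summing:
  m(E) = 1 + 3/2 + 3 + 1/2 + 3 = 9.

9
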